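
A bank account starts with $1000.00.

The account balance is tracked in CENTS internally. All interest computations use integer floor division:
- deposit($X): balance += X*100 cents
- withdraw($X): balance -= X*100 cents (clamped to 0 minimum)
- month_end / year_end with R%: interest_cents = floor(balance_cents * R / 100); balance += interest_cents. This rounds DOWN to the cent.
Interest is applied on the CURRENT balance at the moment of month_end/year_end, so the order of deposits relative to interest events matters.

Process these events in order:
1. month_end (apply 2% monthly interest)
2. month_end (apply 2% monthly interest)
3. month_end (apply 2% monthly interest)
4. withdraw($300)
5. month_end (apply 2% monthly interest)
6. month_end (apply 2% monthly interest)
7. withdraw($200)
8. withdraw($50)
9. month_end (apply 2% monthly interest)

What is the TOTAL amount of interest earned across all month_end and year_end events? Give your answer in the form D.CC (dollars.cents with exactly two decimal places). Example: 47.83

Answer: 102.77

Derivation:
After 1 (month_end (apply 2% monthly interest)): balance=$1020.00 total_interest=$20.00
After 2 (month_end (apply 2% monthly interest)): balance=$1040.40 total_interest=$40.40
After 3 (month_end (apply 2% monthly interest)): balance=$1061.20 total_interest=$61.20
After 4 (withdraw($300)): balance=$761.20 total_interest=$61.20
After 5 (month_end (apply 2% monthly interest)): balance=$776.42 total_interest=$76.42
After 6 (month_end (apply 2% monthly interest)): balance=$791.94 total_interest=$91.94
After 7 (withdraw($200)): balance=$591.94 total_interest=$91.94
After 8 (withdraw($50)): balance=$541.94 total_interest=$91.94
After 9 (month_end (apply 2% monthly interest)): balance=$552.77 total_interest=$102.77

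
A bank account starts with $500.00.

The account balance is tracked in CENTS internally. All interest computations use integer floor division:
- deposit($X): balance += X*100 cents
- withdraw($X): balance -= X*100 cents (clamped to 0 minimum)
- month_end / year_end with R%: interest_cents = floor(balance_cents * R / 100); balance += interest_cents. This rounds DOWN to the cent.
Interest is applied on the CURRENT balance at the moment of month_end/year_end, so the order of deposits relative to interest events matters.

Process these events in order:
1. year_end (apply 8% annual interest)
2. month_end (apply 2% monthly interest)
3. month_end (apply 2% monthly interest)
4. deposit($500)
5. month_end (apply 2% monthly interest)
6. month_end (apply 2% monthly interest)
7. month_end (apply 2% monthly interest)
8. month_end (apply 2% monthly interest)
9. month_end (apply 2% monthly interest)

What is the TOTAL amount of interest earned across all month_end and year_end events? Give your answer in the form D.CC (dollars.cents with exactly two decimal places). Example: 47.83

After 1 (year_end (apply 8% annual interest)): balance=$540.00 total_interest=$40.00
After 2 (month_end (apply 2% monthly interest)): balance=$550.80 total_interest=$50.80
After 3 (month_end (apply 2% monthly interest)): balance=$561.81 total_interest=$61.81
After 4 (deposit($500)): balance=$1061.81 total_interest=$61.81
After 5 (month_end (apply 2% monthly interest)): balance=$1083.04 total_interest=$83.04
After 6 (month_end (apply 2% monthly interest)): balance=$1104.70 total_interest=$104.70
After 7 (month_end (apply 2% monthly interest)): balance=$1126.79 total_interest=$126.79
After 8 (month_end (apply 2% monthly interest)): balance=$1149.32 total_interest=$149.32
After 9 (month_end (apply 2% monthly interest)): balance=$1172.30 total_interest=$172.30

Answer: 172.30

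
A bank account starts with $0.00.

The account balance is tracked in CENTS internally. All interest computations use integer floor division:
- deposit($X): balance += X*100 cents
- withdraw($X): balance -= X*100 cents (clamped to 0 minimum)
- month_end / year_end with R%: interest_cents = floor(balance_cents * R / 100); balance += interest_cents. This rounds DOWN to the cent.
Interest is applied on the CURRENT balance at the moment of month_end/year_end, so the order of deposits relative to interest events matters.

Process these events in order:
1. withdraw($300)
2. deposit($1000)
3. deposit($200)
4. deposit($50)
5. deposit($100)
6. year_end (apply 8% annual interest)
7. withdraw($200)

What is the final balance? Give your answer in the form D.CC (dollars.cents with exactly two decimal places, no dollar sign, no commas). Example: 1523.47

Answer: 1258.00

Derivation:
After 1 (withdraw($300)): balance=$0.00 total_interest=$0.00
After 2 (deposit($1000)): balance=$1000.00 total_interest=$0.00
After 3 (deposit($200)): balance=$1200.00 total_interest=$0.00
After 4 (deposit($50)): balance=$1250.00 total_interest=$0.00
After 5 (deposit($100)): balance=$1350.00 total_interest=$0.00
After 6 (year_end (apply 8% annual interest)): balance=$1458.00 total_interest=$108.00
After 7 (withdraw($200)): balance=$1258.00 total_interest=$108.00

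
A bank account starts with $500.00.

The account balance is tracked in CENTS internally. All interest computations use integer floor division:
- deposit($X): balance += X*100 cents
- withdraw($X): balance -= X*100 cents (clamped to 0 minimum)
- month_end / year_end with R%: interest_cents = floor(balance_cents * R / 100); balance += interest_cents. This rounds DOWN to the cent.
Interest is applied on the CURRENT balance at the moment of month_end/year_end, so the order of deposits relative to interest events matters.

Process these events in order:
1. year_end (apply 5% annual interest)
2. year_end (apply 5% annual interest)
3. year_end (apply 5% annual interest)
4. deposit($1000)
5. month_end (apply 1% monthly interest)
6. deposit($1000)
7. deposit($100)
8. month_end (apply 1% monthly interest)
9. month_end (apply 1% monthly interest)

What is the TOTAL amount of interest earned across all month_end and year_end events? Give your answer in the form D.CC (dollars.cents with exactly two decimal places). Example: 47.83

Answer: 148.74

Derivation:
After 1 (year_end (apply 5% annual interest)): balance=$525.00 total_interest=$25.00
After 2 (year_end (apply 5% annual interest)): balance=$551.25 total_interest=$51.25
After 3 (year_end (apply 5% annual interest)): balance=$578.81 total_interest=$78.81
After 4 (deposit($1000)): balance=$1578.81 total_interest=$78.81
After 5 (month_end (apply 1% monthly interest)): balance=$1594.59 total_interest=$94.59
After 6 (deposit($1000)): balance=$2594.59 total_interest=$94.59
After 7 (deposit($100)): balance=$2694.59 total_interest=$94.59
After 8 (month_end (apply 1% monthly interest)): balance=$2721.53 total_interest=$121.53
After 9 (month_end (apply 1% monthly interest)): balance=$2748.74 total_interest=$148.74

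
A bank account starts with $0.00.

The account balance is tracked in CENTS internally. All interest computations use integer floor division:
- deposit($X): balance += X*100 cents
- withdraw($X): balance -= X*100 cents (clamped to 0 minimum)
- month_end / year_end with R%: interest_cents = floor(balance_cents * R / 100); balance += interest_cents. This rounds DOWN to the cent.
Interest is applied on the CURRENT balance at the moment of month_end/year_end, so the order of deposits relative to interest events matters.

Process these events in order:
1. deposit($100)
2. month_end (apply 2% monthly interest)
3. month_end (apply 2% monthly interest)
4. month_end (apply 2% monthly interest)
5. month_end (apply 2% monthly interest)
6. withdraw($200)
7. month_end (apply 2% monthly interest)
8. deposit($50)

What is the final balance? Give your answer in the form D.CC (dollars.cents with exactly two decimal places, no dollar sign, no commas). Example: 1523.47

Answer: 50.00

Derivation:
After 1 (deposit($100)): balance=$100.00 total_interest=$0.00
After 2 (month_end (apply 2% monthly interest)): balance=$102.00 total_interest=$2.00
After 3 (month_end (apply 2% monthly interest)): balance=$104.04 total_interest=$4.04
After 4 (month_end (apply 2% monthly interest)): balance=$106.12 total_interest=$6.12
After 5 (month_end (apply 2% monthly interest)): balance=$108.24 total_interest=$8.24
After 6 (withdraw($200)): balance=$0.00 total_interest=$8.24
After 7 (month_end (apply 2% monthly interest)): balance=$0.00 total_interest=$8.24
After 8 (deposit($50)): balance=$50.00 total_interest=$8.24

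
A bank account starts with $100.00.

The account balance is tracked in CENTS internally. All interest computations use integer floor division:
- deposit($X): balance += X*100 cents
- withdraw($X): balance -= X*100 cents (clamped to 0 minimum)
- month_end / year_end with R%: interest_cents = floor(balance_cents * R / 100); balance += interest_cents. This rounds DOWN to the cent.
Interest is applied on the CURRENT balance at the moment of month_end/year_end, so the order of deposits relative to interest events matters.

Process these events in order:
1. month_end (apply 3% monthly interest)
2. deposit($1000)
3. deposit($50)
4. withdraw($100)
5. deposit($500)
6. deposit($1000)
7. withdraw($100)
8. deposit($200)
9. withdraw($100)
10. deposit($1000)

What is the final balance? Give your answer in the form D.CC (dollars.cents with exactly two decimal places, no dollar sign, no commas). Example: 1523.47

After 1 (month_end (apply 3% monthly interest)): balance=$103.00 total_interest=$3.00
After 2 (deposit($1000)): balance=$1103.00 total_interest=$3.00
After 3 (deposit($50)): balance=$1153.00 total_interest=$3.00
After 4 (withdraw($100)): balance=$1053.00 total_interest=$3.00
After 5 (deposit($500)): balance=$1553.00 total_interest=$3.00
After 6 (deposit($1000)): balance=$2553.00 total_interest=$3.00
After 7 (withdraw($100)): balance=$2453.00 total_interest=$3.00
After 8 (deposit($200)): balance=$2653.00 total_interest=$3.00
After 9 (withdraw($100)): balance=$2553.00 total_interest=$3.00
After 10 (deposit($1000)): balance=$3553.00 total_interest=$3.00

Answer: 3553.00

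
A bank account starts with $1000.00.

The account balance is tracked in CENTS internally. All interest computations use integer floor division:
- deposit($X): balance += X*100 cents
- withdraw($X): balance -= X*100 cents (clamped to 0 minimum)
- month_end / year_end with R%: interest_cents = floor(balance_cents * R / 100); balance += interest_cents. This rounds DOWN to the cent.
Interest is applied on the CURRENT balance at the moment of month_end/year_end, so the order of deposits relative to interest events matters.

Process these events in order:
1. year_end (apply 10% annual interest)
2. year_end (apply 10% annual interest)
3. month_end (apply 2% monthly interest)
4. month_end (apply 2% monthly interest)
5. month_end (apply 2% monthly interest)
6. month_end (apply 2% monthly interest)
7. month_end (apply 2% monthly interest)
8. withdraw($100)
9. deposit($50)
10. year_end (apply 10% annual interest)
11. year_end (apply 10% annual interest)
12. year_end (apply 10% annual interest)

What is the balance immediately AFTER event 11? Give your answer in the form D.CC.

After 1 (year_end (apply 10% annual interest)): balance=$1100.00 total_interest=$100.00
After 2 (year_end (apply 10% annual interest)): balance=$1210.00 total_interest=$210.00
After 3 (month_end (apply 2% monthly interest)): balance=$1234.20 total_interest=$234.20
After 4 (month_end (apply 2% monthly interest)): balance=$1258.88 total_interest=$258.88
After 5 (month_end (apply 2% monthly interest)): balance=$1284.05 total_interest=$284.05
After 6 (month_end (apply 2% monthly interest)): balance=$1309.73 total_interest=$309.73
After 7 (month_end (apply 2% monthly interest)): balance=$1335.92 total_interest=$335.92
After 8 (withdraw($100)): balance=$1235.92 total_interest=$335.92
After 9 (deposit($50)): balance=$1285.92 total_interest=$335.92
After 10 (year_end (apply 10% annual interest)): balance=$1414.51 total_interest=$464.51
After 11 (year_end (apply 10% annual interest)): balance=$1555.96 total_interest=$605.96

Answer: 1555.96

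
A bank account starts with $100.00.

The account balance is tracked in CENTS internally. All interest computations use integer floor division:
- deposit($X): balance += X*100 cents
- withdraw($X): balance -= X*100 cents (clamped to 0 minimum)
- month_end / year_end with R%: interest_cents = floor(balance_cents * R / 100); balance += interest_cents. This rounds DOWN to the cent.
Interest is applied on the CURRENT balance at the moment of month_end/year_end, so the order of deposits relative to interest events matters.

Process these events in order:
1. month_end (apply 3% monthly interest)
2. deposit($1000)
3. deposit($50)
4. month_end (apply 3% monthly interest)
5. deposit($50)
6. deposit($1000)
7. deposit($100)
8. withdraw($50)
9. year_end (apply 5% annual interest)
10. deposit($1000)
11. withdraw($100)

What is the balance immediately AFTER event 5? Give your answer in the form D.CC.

Answer: 1237.59

Derivation:
After 1 (month_end (apply 3% monthly interest)): balance=$103.00 total_interest=$3.00
After 2 (deposit($1000)): balance=$1103.00 total_interest=$3.00
After 3 (deposit($50)): balance=$1153.00 total_interest=$3.00
After 4 (month_end (apply 3% monthly interest)): balance=$1187.59 total_interest=$37.59
After 5 (deposit($50)): balance=$1237.59 total_interest=$37.59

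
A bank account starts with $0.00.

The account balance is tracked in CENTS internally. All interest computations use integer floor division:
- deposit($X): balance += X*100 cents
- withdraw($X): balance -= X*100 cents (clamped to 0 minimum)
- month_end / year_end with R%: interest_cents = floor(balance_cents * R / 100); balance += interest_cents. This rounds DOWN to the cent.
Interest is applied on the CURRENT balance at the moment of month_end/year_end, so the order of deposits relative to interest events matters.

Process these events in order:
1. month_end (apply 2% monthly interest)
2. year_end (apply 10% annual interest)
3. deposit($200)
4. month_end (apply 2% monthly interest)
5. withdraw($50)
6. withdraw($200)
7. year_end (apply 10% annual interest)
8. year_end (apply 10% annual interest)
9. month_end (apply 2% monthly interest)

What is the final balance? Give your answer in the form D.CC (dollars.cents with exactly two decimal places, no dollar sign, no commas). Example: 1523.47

Answer: 0.00

Derivation:
After 1 (month_end (apply 2% monthly interest)): balance=$0.00 total_interest=$0.00
After 2 (year_end (apply 10% annual interest)): balance=$0.00 total_interest=$0.00
After 3 (deposit($200)): balance=$200.00 total_interest=$0.00
After 4 (month_end (apply 2% monthly interest)): balance=$204.00 total_interest=$4.00
After 5 (withdraw($50)): balance=$154.00 total_interest=$4.00
After 6 (withdraw($200)): balance=$0.00 total_interest=$4.00
After 7 (year_end (apply 10% annual interest)): balance=$0.00 total_interest=$4.00
After 8 (year_end (apply 10% annual interest)): balance=$0.00 total_interest=$4.00
After 9 (month_end (apply 2% monthly interest)): balance=$0.00 total_interest=$4.00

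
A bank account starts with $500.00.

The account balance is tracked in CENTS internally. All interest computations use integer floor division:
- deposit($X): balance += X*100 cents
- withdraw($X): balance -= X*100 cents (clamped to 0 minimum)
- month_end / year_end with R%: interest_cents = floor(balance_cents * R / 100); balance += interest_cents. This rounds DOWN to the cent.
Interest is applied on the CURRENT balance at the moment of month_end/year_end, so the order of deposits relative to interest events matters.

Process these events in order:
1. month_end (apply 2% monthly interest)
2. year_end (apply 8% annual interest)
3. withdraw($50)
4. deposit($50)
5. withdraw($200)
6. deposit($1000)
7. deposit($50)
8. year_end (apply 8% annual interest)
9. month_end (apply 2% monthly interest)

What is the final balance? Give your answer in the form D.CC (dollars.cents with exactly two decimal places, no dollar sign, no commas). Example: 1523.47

After 1 (month_end (apply 2% monthly interest)): balance=$510.00 total_interest=$10.00
After 2 (year_end (apply 8% annual interest)): balance=$550.80 total_interest=$50.80
After 3 (withdraw($50)): balance=$500.80 total_interest=$50.80
After 4 (deposit($50)): balance=$550.80 total_interest=$50.80
After 5 (withdraw($200)): balance=$350.80 total_interest=$50.80
After 6 (deposit($1000)): balance=$1350.80 total_interest=$50.80
After 7 (deposit($50)): balance=$1400.80 total_interest=$50.80
After 8 (year_end (apply 8% annual interest)): balance=$1512.86 total_interest=$162.86
After 9 (month_end (apply 2% monthly interest)): balance=$1543.11 total_interest=$193.11

Answer: 1543.11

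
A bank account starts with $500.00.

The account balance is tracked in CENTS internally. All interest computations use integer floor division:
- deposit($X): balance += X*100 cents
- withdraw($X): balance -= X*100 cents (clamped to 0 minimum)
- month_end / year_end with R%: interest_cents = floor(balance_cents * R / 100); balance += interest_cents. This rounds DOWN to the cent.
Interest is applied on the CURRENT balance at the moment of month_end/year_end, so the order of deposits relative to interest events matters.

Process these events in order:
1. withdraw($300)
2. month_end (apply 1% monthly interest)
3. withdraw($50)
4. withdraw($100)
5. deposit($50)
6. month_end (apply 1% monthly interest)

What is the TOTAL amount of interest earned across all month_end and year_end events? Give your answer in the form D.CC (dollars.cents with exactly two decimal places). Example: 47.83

Answer: 3.02

Derivation:
After 1 (withdraw($300)): balance=$200.00 total_interest=$0.00
After 2 (month_end (apply 1% monthly interest)): balance=$202.00 total_interest=$2.00
After 3 (withdraw($50)): balance=$152.00 total_interest=$2.00
After 4 (withdraw($100)): balance=$52.00 total_interest=$2.00
After 5 (deposit($50)): balance=$102.00 total_interest=$2.00
After 6 (month_end (apply 1% monthly interest)): balance=$103.02 total_interest=$3.02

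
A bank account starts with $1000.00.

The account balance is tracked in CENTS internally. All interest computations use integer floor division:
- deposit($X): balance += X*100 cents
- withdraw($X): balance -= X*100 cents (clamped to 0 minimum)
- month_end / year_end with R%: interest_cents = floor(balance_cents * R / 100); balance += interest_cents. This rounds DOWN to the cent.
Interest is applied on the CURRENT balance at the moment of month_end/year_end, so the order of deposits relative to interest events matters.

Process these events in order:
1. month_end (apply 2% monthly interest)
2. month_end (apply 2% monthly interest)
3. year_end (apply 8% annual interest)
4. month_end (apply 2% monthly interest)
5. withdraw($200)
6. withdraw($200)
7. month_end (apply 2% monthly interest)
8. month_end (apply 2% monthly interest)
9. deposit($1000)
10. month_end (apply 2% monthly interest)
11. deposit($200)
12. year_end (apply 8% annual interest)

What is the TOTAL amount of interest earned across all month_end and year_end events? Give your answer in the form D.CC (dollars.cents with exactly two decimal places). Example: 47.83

Answer: 372.70

Derivation:
After 1 (month_end (apply 2% monthly interest)): balance=$1020.00 total_interest=$20.00
After 2 (month_end (apply 2% monthly interest)): balance=$1040.40 total_interest=$40.40
After 3 (year_end (apply 8% annual interest)): balance=$1123.63 total_interest=$123.63
After 4 (month_end (apply 2% monthly interest)): balance=$1146.10 total_interest=$146.10
After 5 (withdraw($200)): balance=$946.10 total_interest=$146.10
After 6 (withdraw($200)): balance=$746.10 total_interest=$146.10
After 7 (month_end (apply 2% monthly interest)): balance=$761.02 total_interest=$161.02
After 8 (month_end (apply 2% monthly interest)): balance=$776.24 total_interest=$176.24
After 9 (deposit($1000)): balance=$1776.24 total_interest=$176.24
After 10 (month_end (apply 2% monthly interest)): balance=$1811.76 total_interest=$211.76
After 11 (deposit($200)): balance=$2011.76 total_interest=$211.76
After 12 (year_end (apply 8% annual interest)): balance=$2172.70 total_interest=$372.70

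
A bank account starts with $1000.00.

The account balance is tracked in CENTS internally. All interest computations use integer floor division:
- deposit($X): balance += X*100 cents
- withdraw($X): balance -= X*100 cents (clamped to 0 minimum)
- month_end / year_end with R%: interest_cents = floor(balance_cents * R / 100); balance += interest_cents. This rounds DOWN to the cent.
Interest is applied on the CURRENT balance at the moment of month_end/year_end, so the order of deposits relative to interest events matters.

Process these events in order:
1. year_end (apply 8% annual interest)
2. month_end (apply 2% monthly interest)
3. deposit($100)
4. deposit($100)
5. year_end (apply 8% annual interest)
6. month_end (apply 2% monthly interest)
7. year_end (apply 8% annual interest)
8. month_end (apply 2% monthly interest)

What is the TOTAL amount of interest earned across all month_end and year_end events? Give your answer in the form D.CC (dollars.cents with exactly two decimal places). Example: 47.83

Answer: 379.50

Derivation:
After 1 (year_end (apply 8% annual interest)): balance=$1080.00 total_interest=$80.00
After 2 (month_end (apply 2% monthly interest)): balance=$1101.60 total_interest=$101.60
After 3 (deposit($100)): balance=$1201.60 total_interest=$101.60
After 4 (deposit($100)): balance=$1301.60 total_interest=$101.60
After 5 (year_end (apply 8% annual interest)): balance=$1405.72 total_interest=$205.72
After 6 (month_end (apply 2% monthly interest)): balance=$1433.83 total_interest=$233.83
After 7 (year_end (apply 8% annual interest)): balance=$1548.53 total_interest=$348.53
After 8 (month_end (apply 2% monthly interest)): balance=$1579.50 total_interest=$379.50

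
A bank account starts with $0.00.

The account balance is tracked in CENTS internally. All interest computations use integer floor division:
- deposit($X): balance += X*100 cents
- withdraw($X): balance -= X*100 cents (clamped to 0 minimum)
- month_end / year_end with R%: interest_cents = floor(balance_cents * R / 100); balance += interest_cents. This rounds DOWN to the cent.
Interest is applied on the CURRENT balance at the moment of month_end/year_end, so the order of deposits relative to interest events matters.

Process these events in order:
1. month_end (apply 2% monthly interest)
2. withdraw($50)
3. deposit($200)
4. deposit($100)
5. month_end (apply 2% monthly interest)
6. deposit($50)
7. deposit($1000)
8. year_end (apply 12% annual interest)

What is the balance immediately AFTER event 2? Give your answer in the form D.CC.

After 1 (month_end (apply 2% monthly interest)): balance=$0.00 total_interest=$0.00
After 2 (withdraw($50)): balance=$0.00 total_interest=$0.00

Answer: 0.00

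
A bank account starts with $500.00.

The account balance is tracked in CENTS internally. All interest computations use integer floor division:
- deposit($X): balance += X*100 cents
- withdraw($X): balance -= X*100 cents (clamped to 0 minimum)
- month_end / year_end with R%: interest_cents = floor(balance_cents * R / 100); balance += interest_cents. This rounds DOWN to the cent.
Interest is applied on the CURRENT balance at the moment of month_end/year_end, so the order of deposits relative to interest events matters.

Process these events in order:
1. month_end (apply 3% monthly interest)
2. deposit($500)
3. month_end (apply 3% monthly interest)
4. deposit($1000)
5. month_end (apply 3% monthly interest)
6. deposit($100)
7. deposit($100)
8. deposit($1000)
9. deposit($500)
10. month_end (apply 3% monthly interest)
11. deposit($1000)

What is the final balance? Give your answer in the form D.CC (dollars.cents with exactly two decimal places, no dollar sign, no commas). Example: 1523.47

After 1 (month_end (apply 3% monthly interest)): balance=$515.00 total_interest=$15.00
After 2 (deposit($500)): balance=$1015.00 total_interest=$15.00
After 3 (month_end (apply 3% monthly interest)): balance=$1045.45 total_interest=$45.45
After 4 (deposit($1000)): balance=$2045.45 total_interest=$45.45
After 5 (month_end (apply 3% monthly interest)): balance=$2106.81 total_interest=$106.81
After 6 (deposit($100)): balance=$2206.81 total_interest=$106.81
After 7 (deposit($100)): balance=$2306.81 total_interest=$106.81
After 8 (deposit($1000)): balance=$3306.81 total_interest=$106.81
After 9 (deposit($500)): balance=$3806.81 total_interest=$106.81
After 10 (month_end (apply 3% monthly interest)): balance=$3921.01 total_interest=$221.01
After 11 (deposit($1000)): balance=$4921.01 total_interest=$221.01

Answer: 4921.01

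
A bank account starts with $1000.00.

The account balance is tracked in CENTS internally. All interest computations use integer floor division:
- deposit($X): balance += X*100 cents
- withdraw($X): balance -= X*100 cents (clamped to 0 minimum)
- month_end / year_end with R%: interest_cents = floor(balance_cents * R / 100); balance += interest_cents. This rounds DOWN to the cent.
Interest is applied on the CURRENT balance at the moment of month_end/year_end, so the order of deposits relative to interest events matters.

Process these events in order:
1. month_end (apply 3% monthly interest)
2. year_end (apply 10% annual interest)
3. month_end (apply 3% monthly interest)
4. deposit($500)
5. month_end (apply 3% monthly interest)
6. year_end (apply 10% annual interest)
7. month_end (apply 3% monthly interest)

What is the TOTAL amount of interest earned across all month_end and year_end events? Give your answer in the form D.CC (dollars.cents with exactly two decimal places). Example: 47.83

After 1 (month_end (apply 3% monthly interest)): balance=$1030.00 total_interest=$30.00
After 2 (year_end (apply 10% annual interest)): balance=$1133.00 total_interest=$133.00
After 3 (month_end (apply 3% monthly interest)): balance=$1166.99 total_interest=$166.99
After 4 (deposit($500)): balance=$1666.99 total_interest=$166.99
After 5 (month_end (apply 3% monthly interest)): balance=$1716.99 total_interest=$216.99
After 6 (year_end (apply 10% annual interest)): balance=$1888.68 total_interest=$388.68
After 7 (month_end (apply 3% monthly interest)): balance=$1945.34 total_interest=$445.34

Answer: 445.34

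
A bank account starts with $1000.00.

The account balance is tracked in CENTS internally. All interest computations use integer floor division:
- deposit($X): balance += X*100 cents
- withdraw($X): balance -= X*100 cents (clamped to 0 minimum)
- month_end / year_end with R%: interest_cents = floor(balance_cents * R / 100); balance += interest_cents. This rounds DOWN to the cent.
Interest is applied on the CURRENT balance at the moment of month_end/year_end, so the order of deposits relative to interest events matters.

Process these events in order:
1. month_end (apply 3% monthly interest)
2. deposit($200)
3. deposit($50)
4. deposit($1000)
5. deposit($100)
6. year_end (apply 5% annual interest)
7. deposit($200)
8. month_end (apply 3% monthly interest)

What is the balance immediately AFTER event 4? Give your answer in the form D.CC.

After 1 (month_end (apply 3% monthly interest)): balance=$1030.00 total_interest=$30.00
After 2 (deposit($200)): balance=$1230.00 total_interest=$30.00
After 3 (deposit($50)): balance=$1280.00 total_interest=$30.00
After 4 (deposit($1000)): balance=$2280.00 total_interest=$30.00

Answer: 2280.00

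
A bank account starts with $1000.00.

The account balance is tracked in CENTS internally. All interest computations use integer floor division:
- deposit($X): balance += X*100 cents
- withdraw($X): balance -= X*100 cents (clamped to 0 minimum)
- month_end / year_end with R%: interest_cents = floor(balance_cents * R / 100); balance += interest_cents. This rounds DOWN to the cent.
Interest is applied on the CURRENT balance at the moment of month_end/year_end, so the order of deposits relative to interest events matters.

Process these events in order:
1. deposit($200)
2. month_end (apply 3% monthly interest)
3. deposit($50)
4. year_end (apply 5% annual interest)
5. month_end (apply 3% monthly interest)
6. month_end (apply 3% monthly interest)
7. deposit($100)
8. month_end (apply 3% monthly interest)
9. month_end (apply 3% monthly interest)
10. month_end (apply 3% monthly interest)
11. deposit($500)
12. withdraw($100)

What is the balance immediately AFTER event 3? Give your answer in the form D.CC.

Answer: 1286.00

Derivation:
After 1 (deposit($200)): balance=$1200.00 total_interest=$0.00
After 2 (month_end (apply 3% monthly interest)): balance=$1236.00 total_interest=$36.00
After 3 (deposit($50)): balance=$1286.00 total_interest=$36.00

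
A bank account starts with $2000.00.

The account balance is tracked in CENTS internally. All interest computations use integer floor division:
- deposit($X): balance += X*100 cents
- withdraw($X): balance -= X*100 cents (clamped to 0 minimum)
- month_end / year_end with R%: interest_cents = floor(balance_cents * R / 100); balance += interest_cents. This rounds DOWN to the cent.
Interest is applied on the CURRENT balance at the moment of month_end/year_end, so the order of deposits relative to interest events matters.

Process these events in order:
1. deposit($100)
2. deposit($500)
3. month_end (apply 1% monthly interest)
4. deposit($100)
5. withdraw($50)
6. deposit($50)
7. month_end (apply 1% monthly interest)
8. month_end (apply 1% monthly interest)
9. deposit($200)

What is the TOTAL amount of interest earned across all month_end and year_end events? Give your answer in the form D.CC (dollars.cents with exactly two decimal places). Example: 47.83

Answer: 80.79

Derivation:
After 1 (deposit($100)): balance=$2100.00 total_interest=$0.00
After 2 (deposit($500)): balance=$2600.00 total_interest=$0.00
After 3 (month_end (apply 1% monthly interest)): balance=$2626.00 total_interest=$26.00
After 4 (deposit($100)): balance=$2726.00 total_interest=$26.00
After 5 (withdraw($50)): balance=$2676.00 total_interest=$26.00
After 6 (deposit($50)): balance=$2726.00 total_interest=$26.00
After 7 (month_end (apply 1% monthly interest)): balance=$2753.26 total_interest=$53.26
After 8 (month_end (apply 1% monthly interest)): balance=$2780.79 total_interest=$80.79
After 9 (deposit($200)): balance=$2980.79 total_interest=$80.79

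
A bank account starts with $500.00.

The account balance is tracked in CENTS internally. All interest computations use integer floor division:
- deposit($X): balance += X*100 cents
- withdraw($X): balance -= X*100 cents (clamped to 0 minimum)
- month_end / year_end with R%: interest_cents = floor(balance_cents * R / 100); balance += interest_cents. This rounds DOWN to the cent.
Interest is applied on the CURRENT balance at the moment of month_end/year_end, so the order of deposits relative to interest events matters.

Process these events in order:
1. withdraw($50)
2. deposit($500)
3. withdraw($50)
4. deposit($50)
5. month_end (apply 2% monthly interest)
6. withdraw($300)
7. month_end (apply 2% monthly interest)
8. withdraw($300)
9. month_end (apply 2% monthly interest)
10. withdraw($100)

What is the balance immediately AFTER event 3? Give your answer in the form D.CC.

Answer: 900.00

Derivation:
After 1 (withdraw($50)): balance=$450.00 total_interest=$0.00
After 2 (deposit($500)): balance=$950.00 total_interest=$0.00
After 3 (withdraw($50)): balance=$900.00 total_interest=$0.00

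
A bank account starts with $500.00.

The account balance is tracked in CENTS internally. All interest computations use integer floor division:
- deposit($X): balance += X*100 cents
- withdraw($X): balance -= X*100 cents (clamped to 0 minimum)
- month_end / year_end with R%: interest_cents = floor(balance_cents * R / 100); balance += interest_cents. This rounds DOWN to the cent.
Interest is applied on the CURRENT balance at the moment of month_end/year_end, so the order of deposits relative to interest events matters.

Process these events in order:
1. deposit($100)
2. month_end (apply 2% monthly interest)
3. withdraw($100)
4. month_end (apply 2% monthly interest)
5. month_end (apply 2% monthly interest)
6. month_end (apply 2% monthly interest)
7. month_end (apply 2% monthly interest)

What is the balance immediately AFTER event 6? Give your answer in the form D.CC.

Answer: 543.33

Derivation:
After 1 (deposit($100)): balance=$600.00 total_interest=$0.00
After 2 (month_end (apply 2% monthly interest)): balance=$612.00 total_interest=$12.00
After 3 (withdraw($100)): balance=$512.00 total_interest=$12.00
After 4 (month_end (apply 2% monthly interest)): balance=$522.24 total_interest=$22.24
After 5 (month_end (apply 2% monthly interest)): balance=$532.68 total_interest=$32.68
After 6 (month_end (apply 2% monthly interest)): balance=$543.33 total_interest=$43.33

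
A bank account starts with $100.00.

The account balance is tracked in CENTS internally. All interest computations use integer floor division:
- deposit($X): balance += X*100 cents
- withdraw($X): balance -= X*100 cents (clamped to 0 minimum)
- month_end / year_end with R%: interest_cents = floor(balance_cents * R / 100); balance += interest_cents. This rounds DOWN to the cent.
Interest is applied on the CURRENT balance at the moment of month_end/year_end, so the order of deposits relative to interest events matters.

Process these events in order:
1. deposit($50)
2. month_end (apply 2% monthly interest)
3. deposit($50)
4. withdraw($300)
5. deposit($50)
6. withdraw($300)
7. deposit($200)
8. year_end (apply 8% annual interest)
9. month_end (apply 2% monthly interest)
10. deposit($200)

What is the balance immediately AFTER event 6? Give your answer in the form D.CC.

After 1 (deposit($50)): balance=$150.00 total_interest=$0.00
After 2 (month_end (apply 2% monthly interest)): balance=$153.00 total_interest=$3.00
After 3 (deposit($50)): balance=$203.00 total_interest=$3.00
After 4 (withdraw($300)): balance=$0.00 total_interest=$3.00
After 5 (deposit($50)): balance=$50.00 total_interest=$3.00
After 6 (withdraw($300)): balance=$0.00 total_interest=$3.00

Answer: 0.00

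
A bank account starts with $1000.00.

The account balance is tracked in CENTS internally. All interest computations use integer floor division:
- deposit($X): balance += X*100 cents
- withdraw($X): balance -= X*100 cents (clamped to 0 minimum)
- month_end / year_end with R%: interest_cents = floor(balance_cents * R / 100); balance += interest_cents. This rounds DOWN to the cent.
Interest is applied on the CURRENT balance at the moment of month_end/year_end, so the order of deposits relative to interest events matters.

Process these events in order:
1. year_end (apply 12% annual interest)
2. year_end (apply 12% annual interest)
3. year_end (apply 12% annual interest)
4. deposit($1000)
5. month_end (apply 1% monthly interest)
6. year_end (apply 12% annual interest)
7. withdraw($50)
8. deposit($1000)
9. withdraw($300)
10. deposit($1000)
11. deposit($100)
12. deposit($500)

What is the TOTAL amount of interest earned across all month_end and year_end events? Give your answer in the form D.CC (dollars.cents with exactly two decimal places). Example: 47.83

After 1 (year_end (apply 12% annual interest)): balance=$1120.00 total_interest=$120.00
After 2 (year_end (apply 12% annual interest)): balance=$1254.40 total_interest=$254.40
After 3 (year_end (apply 12% annual interest)): balance=$1404.92 total_interest=$404.92
After 4 (deposit($1000)): balance=$2404.92 total_interest=$404.92
After 5 (month_end (apply 1% monthly interest)): balance=$2428.96 total_interest=$428.96
After 6 (year_end (apply 12% annual interest)): balance=$2720.43 total_interest=$720.43
After 7 (withdraw($50)): balance=$2670.43 total_interest=$720.43
After 8 (deposit($1000)): balance=$3670.43 total_interest=$720.43
After 9 (withdraw($300)): balance=$3370.43 total_interest=$720.43
After 10 (deposit($1000)): balance=$4370.43 total_interest=$720.43
After 11 (deposit($100)): balance=$4470.43 total_interest=$720.43
After 12 (deposit($500)): balance=$4970.43 total_interest=$720.43

Answer: 720.43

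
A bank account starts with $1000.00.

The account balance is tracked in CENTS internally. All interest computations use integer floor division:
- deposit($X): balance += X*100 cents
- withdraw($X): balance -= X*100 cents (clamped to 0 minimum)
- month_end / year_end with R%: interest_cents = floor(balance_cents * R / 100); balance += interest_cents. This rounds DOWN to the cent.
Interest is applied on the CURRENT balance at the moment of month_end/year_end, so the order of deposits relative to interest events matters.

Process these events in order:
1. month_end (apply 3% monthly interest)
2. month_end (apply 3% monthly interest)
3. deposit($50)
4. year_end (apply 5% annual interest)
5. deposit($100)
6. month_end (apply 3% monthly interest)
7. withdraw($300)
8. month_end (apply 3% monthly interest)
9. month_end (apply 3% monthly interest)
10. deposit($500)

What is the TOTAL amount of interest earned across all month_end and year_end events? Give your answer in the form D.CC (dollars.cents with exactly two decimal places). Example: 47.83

Answer: 215.59

Derivation:
After 1 (month_end (apply 3% monthly interest)): balance=$1030.00 total_interest=$30.00
After 2 (month_end (apply 3% monthly interest)): balance=$1060.90 total_interest=$60.90
After 3 (deposit($50)): balance=$1110.90 total_interest=$60.90
After 4 (year_end (apply 5% annual interest)): balance=$1166.44 total_interest=$116.44
After 5 (deposit($100)): balance=$1266.44 total_interest=$116.44
After 6 (month_end (apply 3% monthly interest)): balance=$1304.43 total_interest=$154.43
After 7 (withdraw($300)): balance=$1004.43 total_interest=$154.43
After 8 (month_end (apply 3% monthly interest)): balance=$1034.56 total_interest=$184.56
After 9 (month_end (apply 3% monthly interest)): balance=$1065.59 total_interest=$215.59
After 10 (deposit($500)): balance=$1565.59 total_interest=$215.59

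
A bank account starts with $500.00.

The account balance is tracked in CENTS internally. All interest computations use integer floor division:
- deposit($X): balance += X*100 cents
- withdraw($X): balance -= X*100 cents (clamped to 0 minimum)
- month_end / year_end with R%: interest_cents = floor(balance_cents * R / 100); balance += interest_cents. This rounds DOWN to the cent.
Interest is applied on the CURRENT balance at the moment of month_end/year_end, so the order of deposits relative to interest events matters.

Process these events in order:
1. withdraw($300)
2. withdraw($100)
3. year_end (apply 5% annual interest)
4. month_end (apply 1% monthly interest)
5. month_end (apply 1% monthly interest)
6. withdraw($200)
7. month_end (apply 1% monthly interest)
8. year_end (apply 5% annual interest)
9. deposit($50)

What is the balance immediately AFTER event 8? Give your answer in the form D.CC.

Answer: 0.00

Derivation:
After 1 (withdraw($300)): balance=$200.00 total_interest=$0.00
After 2 (withdraw($100)): balance=$100.00 total_interest=$0.00
After 3 (year_end (apply 5% annual interest)): balance=$105.00 total_interest=$5.00
After 4 (month_end (apply 1% monthly interest)): balance=$106.05 total_interest=$6.05
After 5 (month_end (apply 1% monthly interest)): balance=$107.11 total_interest=$7.11
After 6 (withdraw($200)): balance=$0.00 total_interest=$7.11
After 7 (month_end (apply 1% monthly interest)): balance=$0.00 total_interest=$7.11
After 8 (year_end (apply 5% annual interest)): balance=$0.00 total_interest=$7.11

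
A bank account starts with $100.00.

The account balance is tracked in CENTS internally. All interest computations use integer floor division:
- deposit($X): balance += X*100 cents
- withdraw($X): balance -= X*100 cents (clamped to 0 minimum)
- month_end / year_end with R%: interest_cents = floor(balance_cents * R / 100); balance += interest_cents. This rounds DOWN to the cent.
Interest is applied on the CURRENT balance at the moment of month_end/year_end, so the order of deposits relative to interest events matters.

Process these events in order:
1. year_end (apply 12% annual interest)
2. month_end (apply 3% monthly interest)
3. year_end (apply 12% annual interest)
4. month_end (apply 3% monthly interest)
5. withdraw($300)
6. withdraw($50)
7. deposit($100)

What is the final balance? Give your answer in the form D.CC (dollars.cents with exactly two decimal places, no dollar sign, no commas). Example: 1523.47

After 1 (year_end (apply 12% annual interest)): balance=$112.00 total_interest=$12.00
After 2 (month_end (apply 3% monthly interest)): balance=$115.36 total_interest=$15.36
After 3 (year_end (apply 12% annual interest)): balance=$129.20 total_interest=$29.20
After 4 (month_end (apply 3% monthly interest)): balance=$133.07 total_interest=$33.07
After 5 (withdraw($300)): balance=$0.00 total_interest=$33.07
After 6 (withdraw($50)): balance=$0.00 total_interest=$33.07
After 7 (deposit($100)): balance=$100.00 total_interest=$33.07

Answer: 100.00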